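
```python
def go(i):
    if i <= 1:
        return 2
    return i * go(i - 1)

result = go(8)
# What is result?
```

go(8) = 8 * 7 * 6 * 5 * 4 * 3 * 2 * 2 = 80640

Answer: 80640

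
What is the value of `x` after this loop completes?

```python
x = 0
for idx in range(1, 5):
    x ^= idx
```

XOR of 1 to 4
`x` takes the values: 0 → 1 → 3 → 0 → 4

Answer: 4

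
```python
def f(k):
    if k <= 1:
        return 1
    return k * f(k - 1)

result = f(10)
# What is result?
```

f(10) = 10 * 9 * 8 * 7 * 6 * 5 * 4 * 3 * 2 * 1 = 3628800

Answer: 3628800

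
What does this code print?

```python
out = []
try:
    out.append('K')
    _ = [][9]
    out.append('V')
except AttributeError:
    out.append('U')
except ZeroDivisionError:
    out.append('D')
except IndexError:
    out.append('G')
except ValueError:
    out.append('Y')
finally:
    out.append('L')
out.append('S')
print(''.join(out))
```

Execution trace: 'K' (try body) → 'G' (except IndexError) → 'L' (finally) → 'S' (after the try/except). Output: KGLS

Answer: KGLS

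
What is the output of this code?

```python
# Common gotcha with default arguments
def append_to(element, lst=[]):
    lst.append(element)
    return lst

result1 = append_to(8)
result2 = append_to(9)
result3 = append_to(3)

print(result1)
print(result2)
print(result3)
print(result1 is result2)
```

Key concept: mutable default argument gotcha.
Step by step:
`result1 = append_to(8)` → result1 = [8]
`result2 = append_to(9)` → result1 = [8, 9] (same object as result2); result2 = [8, 9] (same object as result1)
`result3 = append_to(3)` → result1 = [8, 9, 3] (same object as result2, result3); result2 = [8, 9, 3] (same object as result1, result3); result3 = [8, 9, 3] (same object as result1, result2)
`print(result1)` → prints [8, 9, 3]
`print(result2)` → prints [8, 9, 3]
`print(result3)` → prints [8, 9, 3]
`print(result1 is result2)` → prints True

Answer:
[8, 9, 3]
[8, 9, 3]
[8, 9, 3]
True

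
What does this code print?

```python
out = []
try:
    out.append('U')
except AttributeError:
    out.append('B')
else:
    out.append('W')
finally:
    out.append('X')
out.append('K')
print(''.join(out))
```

Execution trace: 'U' (try body, no exception) → 'W' (else) → 'X' (finally) → 'K' (after the try/except). Output: UWXK

Answer: UWXK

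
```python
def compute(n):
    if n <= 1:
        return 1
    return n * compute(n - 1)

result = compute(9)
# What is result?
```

compute(9) = 9 * 8 * 7 * 6 * 5 * 4 * 3 * 2 * 1 = 362880

Answer: 362880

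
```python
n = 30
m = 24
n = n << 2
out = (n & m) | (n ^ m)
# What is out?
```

Trace:
`n = 30` → n = 30
`m = 24` → m = 24
`n = n << 2` → n = 120
`out = (n & m) | (n ^ m)` → out = 120
So out = 120

Answer: 120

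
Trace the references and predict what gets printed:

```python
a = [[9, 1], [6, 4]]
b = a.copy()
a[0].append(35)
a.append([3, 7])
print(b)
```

Key concept: shallow copy with nested lists.
Step by step:
`a = [[9, 1], [6, 4]]` → a = [[9, 1], [6, 4]]
`b = a.copy()` → b = [[9, 1], [6, 4]]
`a[0].append(35)` → a = [[9, 1, 35], [6, 4]]; b = [[9, 1, 35], [6, 4]]
`a.append([3, 7])` → a = [[9, 1, 35], [6, 4], [3, 7]]
`print(b)` → prints [[9, 1, 35], [6, 4]]

Answer: [[9, 1, 35], [6, 4]]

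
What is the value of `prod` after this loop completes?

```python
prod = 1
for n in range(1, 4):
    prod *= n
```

3! = 6
`prod` takes the values: 1 → 2 → 6

Answer: 6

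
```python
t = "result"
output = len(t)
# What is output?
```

Trace:
`t = "result"` → t = 'result'
`output = len(t)` → output = 6
So output = 6

Answer: 6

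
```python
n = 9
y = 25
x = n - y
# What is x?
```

Trace:
`n = 9` → n = 9
`y = 25` → y = 25
`x = n - y` → x = -16
So x = -16

Answer: -16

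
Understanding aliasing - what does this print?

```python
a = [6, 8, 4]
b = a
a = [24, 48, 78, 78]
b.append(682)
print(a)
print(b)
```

Key concept: rebinding vs mutation: a is rebound to a new list, b still points at the original.
Step by step:
`a = [6, 8, 4]` → a = [6, 8, 4]
`b = a` → b = [6, 8, 4] (same object as a)
`a = [24, 48, 78, 78]` → a = [24, 48, 78, 78]
`b.append(682)` → b = [6, 8, 4, 682]
`print(a)` → prints [24, 48, 78, 78]
`print(b)` → prints [6, 8, 4, 682]

Answer:
[24, 48, 78, 78]
[6, 8, 4, 682]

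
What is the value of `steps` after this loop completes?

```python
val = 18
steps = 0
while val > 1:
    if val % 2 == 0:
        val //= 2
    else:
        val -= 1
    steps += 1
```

Steps to reduce 18 to 1
`steps` takes the values: 0 → 1 → 2 → 3 → 4 → 5

Answer: 5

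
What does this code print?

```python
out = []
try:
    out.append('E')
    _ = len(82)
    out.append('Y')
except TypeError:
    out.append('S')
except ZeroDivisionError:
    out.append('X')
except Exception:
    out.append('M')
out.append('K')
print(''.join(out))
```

Execution trace: 'E' (try body) → 'S' (except TypeError) → 'K' (after the try/except). Output: ESK

Answer: ESK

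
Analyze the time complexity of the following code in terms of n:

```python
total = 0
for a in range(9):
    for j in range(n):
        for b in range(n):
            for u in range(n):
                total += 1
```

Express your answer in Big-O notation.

Each loop level contributes: 1 × n × n × n. Multiplying the contributions gives O(n^3).

Answer: O(n^3)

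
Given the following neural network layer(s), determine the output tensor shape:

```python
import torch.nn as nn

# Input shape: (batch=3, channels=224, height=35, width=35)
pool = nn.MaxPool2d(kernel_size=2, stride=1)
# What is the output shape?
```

Input: (3, 224, 35, 35) -> Output: (3, 224, 34, 34)

Answer: (3, 224, 34, 34)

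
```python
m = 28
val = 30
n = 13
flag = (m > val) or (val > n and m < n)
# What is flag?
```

Trace:
`m = 28` → m = 28
`val = 30` → val = 30
`n = 13` → n = 13
`flag = (m > val) or (val > n and m < n)` → flag = False
So flag = False

Answer: False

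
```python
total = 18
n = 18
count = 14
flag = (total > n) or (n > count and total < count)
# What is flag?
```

Trace:
`total = 18` → total = 18
`n = 18` → n = 18
`count = 14` → count = 14
`flag = (total > n) or (n > count and total < count)` → flag = False
So flag = False

Answer: False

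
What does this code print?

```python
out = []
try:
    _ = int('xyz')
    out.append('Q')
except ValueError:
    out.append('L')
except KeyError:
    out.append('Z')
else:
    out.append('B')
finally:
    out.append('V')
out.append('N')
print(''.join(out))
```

Execution trace: 'L' (except ValueError) → 'V' (finally) → 'N' (after the try/except). Output: LVN

Answer: LVN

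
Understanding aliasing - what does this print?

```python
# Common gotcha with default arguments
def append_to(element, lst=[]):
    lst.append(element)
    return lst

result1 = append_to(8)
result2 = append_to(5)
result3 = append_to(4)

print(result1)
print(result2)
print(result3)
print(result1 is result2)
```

Key concept: mutable default argument gotcha.
Step by step:
`result1 = append_to(8)` → result1 = [8]
`result2 = append_to(5)` → result1 = [8, 5] (same object as result2); result2 = [8, 5] (same object as result1)
`result3 = append_to(4)` → result1 = [8, 5, 4] (same object as result2, result3); result2 = [8, 5, 4] (same object as result1, result3); result3 = [8, 5, 4] (same object as result1, result2)
`print(result1)` → prints [8, 5, 4]
`print(result2)` → prints [8, 5, 4]
`print(result3)` → prints [8, 5, 4]
`print(result1 is result2)` → prints True

Answer:
[8, 5, 4]
[8, 5, 4]
[8, 5, 4]
True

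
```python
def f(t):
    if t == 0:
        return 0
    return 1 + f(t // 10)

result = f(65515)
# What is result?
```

Count of digits of 65515: 5

Answer: 5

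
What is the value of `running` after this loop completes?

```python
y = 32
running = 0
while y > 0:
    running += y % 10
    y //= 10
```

Sum digits of 32
`running` takes the values: 0 → 2 → 5

Answer: 5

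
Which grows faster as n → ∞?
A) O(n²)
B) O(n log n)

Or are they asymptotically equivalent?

O(n²) vs O(n log n): Higher order terms dominate.

Answer: A) O(n²) grows faster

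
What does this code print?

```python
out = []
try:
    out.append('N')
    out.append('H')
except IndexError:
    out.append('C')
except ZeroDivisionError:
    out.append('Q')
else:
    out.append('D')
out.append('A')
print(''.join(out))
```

Execution trace: 'N' (try body) → 'H' (try body, no exception) → 'D' (else) → 'A' (after the try/except). Output: NHDA

Answer: NHDA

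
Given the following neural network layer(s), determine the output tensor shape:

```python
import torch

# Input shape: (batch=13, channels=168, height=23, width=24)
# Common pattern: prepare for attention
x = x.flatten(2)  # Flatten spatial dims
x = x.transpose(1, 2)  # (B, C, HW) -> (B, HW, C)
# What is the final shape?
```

Input: (13, 168, 23, 24) -> after flatten(2): (13, 168, 552) -> Output: (13, 552, 168)

Answer: (13, 552, 168)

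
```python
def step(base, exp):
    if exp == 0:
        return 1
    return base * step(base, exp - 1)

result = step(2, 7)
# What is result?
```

step(2, 7) = 2 * 2 * 2 * 2 * 2 * 2 * 2 = 128

Answer: 128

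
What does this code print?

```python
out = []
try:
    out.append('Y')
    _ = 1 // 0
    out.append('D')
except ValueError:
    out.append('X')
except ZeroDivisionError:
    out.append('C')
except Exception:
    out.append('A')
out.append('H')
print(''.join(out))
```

Execution trace: 'Y' (try body) → 'C' (except ZeroDivisionError) → 'H' (after the try/except). Output: YCH

Answer: YCH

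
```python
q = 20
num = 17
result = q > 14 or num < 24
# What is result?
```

Trace:
`q = 20` → q = 20
`num = 17` → num = 17
`result = q > 14 or num < 24` → result = True
So result = True

Answer: True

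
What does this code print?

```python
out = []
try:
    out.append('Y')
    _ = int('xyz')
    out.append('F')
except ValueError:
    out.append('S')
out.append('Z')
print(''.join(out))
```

Execution trace: 'Y' (try body) → 'S' (except ValueError) → 'Z' (after the try/except). Output: YSZ

Answer: YSZ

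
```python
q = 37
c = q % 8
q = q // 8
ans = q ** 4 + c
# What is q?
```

Trace:
`q = 37` → q = 37
`c = q % 8` → c = 5
`q = q // 8` → q = 4
`ans = q ** 4 + c` → ans = 261
So q = 4

Answer: 4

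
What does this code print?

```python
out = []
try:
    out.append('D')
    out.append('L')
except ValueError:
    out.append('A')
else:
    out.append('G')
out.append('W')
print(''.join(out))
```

Execution trace: 'D' (try body) → 'L' (try body, no exception) → 'G' (else) → 'W' (after the try/except). Output: DLGW

Answer: DLGW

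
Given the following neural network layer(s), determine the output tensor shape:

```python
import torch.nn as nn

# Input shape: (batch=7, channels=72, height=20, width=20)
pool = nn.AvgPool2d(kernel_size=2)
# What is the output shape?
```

Input: (7, 72, 20, 20) -> Output: (7, 72, 10, 10)

Answer: (7, 72, 10, 10)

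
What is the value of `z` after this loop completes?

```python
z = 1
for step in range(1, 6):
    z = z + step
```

Start at 1, add 1 through 5
`z` takes the values: 1 → 2 → 4 → 7 → 11 → 16

Answer: 16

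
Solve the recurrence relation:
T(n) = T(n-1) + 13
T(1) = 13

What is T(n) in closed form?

Unrolling: T(n) = T(1) + 13·(n-1) = 13 + 13(n-1) = 13n.

Answer: T(n) = 13n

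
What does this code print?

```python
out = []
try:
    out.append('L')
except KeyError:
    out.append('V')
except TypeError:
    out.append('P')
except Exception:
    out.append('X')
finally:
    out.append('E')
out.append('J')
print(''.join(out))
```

Execution trace: 'L' (try body, no exception) → 'E' (finally) → 'J' (after the try/except). Output: LEJ

Answer: LEJ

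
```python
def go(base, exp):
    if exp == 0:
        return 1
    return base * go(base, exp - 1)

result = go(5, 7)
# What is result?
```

go(5, 7) = 5 * 5 * 5 * 5 * 5 * 5 * 5 = 78125

Answer: 78125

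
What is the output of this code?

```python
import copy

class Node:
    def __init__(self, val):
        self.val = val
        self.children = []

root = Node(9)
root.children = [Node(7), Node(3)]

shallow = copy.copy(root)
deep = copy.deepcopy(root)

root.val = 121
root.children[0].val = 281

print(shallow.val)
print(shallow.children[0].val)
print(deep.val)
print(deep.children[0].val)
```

Key concept: deep copy with custom objects.
Step by step:
`root = Node(9)` → root = Node(val=9, children=[])
`root.children = [Node(7), Node(3)]` → root = Node(val=9, children=[Node(val=7, children=[]), Node(val=3, children=[])])
`shallow = copy.copy(root)` → shallow = Node(val=9, children=[Node(val=7, children=[]), Node(val=3, children=[])])
`deep = copy.deepcopy(root)` → deep = Node(val=9, children=[Node(val=7, children=[]), Node(val=3, children=[])])
`root.val = 121` → root = Node(val=121, children=[Node(val=7, children=[]), Node(val=3, children=[])])
`root.children[0].val = 281` → root = Node(val=121, children=[Node(val=281, children=[]), Node(val=3, children=[])]); shallow = Node(val=9, children=[Node(val=281, children=[]), Node(val=3, children=[])])
`print(shallow.val)` → prints 9
`print(shallow.children[0].val)` → prints 281
`print(deep.val)` → prints 9
`print(deep.children[0].val)` → prints 7

Answer:
9
281
9
7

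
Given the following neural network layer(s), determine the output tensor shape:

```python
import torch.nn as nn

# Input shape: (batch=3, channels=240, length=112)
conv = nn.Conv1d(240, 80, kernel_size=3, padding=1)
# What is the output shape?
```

Input: (3, 240, 112) -> Output: (3, 80, 112)

Answer: (3, 80, 112)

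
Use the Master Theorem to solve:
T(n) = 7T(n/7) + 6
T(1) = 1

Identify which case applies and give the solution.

a=7, b=7, f(n)=6. log_7(7) = 1. Since c=0 < 1, Case 1 applies: T(n) = Θ(n^log_b(a)) = O(n).

Answer: O(n) - Case 1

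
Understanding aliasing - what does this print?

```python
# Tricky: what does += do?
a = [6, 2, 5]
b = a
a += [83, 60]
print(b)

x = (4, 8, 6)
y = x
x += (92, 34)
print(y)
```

Key concept: += behavior differs for mutable vs immutable.
Step by step:
`a = [6, 2, 5]` → a = [6, 2, 5]
`b = a` → b = [6, 2, 5] (same object as a)
`a += [83, 60]` → a = [6, 2, 5, 83, 60] (same object as b); b = [6, 2, 5, 83, 60] (same object as a)
`print(b)` → prints [6, 2, 5, 83, 60]
`x = (4, 8, 6)` → x = (4, 8, 6)
`y = x` → y = (4, 8, 6)
`x += (92, 34)` → x = (4, 8, 6, 92, 34)
`print(y)` → prints (4, 8, 6)

Answer:
[6, 2, 5, 83, 60]
(4, 8, 6)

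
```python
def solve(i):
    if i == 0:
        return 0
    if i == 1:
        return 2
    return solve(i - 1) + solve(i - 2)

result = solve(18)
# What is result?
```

Build up from base cases: solve(0)=0, solve(1)=2, solve(2)=2, solve(3)=4, solve(4)=6, solve(5)=10, solve(6)=16, ..., solve(18)=5168

Answer: 5168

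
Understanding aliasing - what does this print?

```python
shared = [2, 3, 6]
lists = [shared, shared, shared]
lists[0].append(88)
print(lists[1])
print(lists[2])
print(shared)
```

Key concept: list of same reference.
Step by step:
`shared = [2, 3, 6]` → shared = [2, 3, 6]
`lists = [shared, shared, shared]` → lists = [[2, 3, 6], [2, 3, 6], [2, 3, 6]]
`lists[0].append(88)` → shared = [2, 3, 6, 88]; lists = [[2, 3, 6, 88], [2, 3, 6, 88], [2, 3, 6, 88]]
`print(lists[1])` → prints [2, 3, 6, 88]
`print(lists[2])` → prints [2, 3, 6, 88]
`print(shared)` → prints [2, 3, 6, 88]

Answer:
[2, 3, 6, 88]
[2, 3, 6, 88]
[2, 3, 6, 88]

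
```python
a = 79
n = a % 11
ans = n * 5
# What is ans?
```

Trace:
`a = 79` → a = 79
`n = a % 11` → n = 2
`ans = n * 5` → ans = 10
So ans = 10

Answer: 10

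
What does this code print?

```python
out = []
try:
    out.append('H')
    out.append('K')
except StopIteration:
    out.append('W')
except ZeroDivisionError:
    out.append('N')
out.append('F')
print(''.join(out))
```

Execution trace: 'H' (try body) → 'K' (try body, no exception) → 'F' (after the try/except). Output: HKF

Answer: HKF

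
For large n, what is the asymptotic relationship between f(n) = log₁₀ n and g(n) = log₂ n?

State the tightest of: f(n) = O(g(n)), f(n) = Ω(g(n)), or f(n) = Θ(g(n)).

log₁₀ n vs log₂ n: f(n) = Θ(g(n)) — they are asymptotically equivalent (log bases differ by a constant factor).

Answer: f(n) = Θ(g(n)) — they are asymptotically equivalent (log bases differ by a constant factor).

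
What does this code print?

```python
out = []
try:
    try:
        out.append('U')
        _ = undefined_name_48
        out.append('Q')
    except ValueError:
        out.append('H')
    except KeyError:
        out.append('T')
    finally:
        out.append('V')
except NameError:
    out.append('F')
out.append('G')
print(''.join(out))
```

Execution trace: 'U' (try body) → 'V' (finally) → 'F' (outer except NameError) → 'G' (after the try/except). Output: UVFG

Answer: UVFG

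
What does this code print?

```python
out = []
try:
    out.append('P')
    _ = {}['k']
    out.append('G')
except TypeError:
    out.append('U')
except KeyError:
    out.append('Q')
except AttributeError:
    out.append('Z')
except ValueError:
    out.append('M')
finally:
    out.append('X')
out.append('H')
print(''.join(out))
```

Execution trace: 'P' (try body) → 'Q' (except KeyError) → 'X' (finally) → 'H' (after the try/except). Output: PQXH

Answer: PQXH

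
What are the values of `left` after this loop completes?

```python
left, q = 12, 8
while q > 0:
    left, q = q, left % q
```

GCD of 12 and 8
`left` takes the values: 12 → 8 → 4

Answer: 4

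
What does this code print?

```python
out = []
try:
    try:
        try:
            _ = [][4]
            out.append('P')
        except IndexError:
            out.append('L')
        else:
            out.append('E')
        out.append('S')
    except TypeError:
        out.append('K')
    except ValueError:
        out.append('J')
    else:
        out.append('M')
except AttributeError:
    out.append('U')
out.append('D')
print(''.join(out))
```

Execution trace: 'L' (inner except IndexError) → 'S' (try body, no exception) → 'M' (else) → 'D' (after the try/except). Output: LSMD

Answer: LSMD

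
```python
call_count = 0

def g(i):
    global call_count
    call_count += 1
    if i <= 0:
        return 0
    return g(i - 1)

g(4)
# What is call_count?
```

Linear recursion stepping by 1: 5 calls from i=4 down to ≤0.

Answer: 5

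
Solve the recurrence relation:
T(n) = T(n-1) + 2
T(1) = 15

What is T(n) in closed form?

Unrolling: T(n) = T(1) + 2·(n-1) = 15 + 2(n-1) = 2n + 13.

Answer: T(n) = 2n + 13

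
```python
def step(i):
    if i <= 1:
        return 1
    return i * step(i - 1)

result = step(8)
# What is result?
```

step(8) = 8 * 7 * 6 * 5 * 4 * 3 * 2 * 1 = 40320

Answer: 40320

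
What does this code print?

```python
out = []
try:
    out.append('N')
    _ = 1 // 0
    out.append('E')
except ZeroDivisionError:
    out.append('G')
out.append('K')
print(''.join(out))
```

Execution trace: 'N' (try body) → 'G' (except ZeroDivisionError) → 'K' (after the try/except). Output: NGK

Answer: NGK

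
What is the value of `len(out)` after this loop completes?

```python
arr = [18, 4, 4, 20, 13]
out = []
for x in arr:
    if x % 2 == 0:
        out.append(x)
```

Count even numbers in [18, 4, 4, 20, 13]
`out` takes the values: [] → [18] → [18, 4] → [18, 4, 4] → [18, 4, 4, 20]
So `len(out)` = 4

Answer: 4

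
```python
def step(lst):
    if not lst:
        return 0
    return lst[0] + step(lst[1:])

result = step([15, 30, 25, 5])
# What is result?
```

15 + 30 + 25 + 5 + 0 = 75

Answer: 75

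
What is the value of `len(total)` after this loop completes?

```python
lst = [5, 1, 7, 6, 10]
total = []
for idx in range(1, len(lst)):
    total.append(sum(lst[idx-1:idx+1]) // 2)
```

Number of 2-element averages
`total` takes the values: [] → [3] → [3, 4] → [3, 4, 6] → [3, 4, 6, 8]
So `len(total)` = 4

Answer: 4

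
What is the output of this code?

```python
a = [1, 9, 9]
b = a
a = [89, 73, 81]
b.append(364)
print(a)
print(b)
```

Key concept: rebinding vs mutation: a is rebound to a new list, b still points at the original.
Step by step:
`a = [1, 9, 9]` → a = [1, 9, 9]
`b = a` → b = [1, 9, 9] (same object as a)
`a = [89, 73, 81]` → a = [89, 73, 81]
`b.append(364)` → b = [1, 9, 9, 364]
`print(a)` → prints [89, 73, 81]
`print(b)` → prints [1, 9, 9, 364]

Answer:
[89, 73, 81]
[1, 9, 9, 364]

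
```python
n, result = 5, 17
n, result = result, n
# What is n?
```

Trace:
`n, result = 5, 17` → n = 5; result = 17
`n, result = result, n` → n = 17; result = 5
So n = 17

Answer: 17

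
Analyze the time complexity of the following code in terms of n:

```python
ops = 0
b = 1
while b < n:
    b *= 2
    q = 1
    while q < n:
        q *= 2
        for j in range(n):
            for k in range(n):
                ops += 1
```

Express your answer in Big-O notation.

Each loop level contributes: log n × log n × n × n. Multiplying the contributions gives O(n^2 log² n).

Answer: O(n^2 log² n)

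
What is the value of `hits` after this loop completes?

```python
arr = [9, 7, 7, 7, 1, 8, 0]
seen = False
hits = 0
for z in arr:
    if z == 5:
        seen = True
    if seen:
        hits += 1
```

Count elements after first 5 in [9, 7, 7, 7, 1, 8, 0]
`hits` takes the values: 0

Answer: 0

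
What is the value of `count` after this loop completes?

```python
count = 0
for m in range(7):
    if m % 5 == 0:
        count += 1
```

Count numbers divisible by 5 in range(7)
`count` takes the values: 0 → 1 → 2

Answer: 2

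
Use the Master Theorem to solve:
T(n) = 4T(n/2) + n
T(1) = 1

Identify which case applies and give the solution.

a=4, b=2, f(n)=n. log_2(4) = 2. Since c=1 < 2, Case 1 applies: T(n) = Θ(n^log_b(a)) = O(n^2).

Answer: O(n^2) - Case 1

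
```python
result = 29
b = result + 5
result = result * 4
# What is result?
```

Trace:
`result = 29` → result = 29
`b = result + 5` → b = 34
`result = result * 4` → result = 116
So result = 116

Answer: 116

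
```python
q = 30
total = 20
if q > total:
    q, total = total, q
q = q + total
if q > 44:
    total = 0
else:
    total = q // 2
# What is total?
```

Trace:
`q = 30` → q = 30
`total = 20` → total = 20
`if q > total: ...` → q > total is True → q = 20; total = 30
`q = q + total` → q = 50
`if q > 44: ...` → q > 44 is True → total = 0
So total = 0

Answer: 0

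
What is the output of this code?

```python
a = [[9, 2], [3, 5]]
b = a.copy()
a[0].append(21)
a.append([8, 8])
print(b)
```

Key concept: shallow copy with nested lists.
Step by step:
`a = [[9, 2], [3, 5]]` → a = [[9, 2], [3, 5]]
`b = a.copy()` → b = [[9, 2], [3, 5]]
`a[0].append(21)` → a = [[9, 2, 21], [3, 5]]; b = [[9, 2, 21], [3, 5]]
`a.append([8, 8])` → a = [[9, 2, 21], [3, 5], [8, 8]]
`print(b)` → prints [[9, 2, 21], [3, 5]]

Answer: [[9, 2, 21], [3, 5]]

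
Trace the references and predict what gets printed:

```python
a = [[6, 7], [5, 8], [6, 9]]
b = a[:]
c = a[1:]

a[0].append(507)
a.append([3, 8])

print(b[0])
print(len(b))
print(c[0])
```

Key concept: slice with nested mutation.
Step by step:
`a = [[6, 7], [5, 8], [6, 9]]` → a = [[6, 7], [5, 8], [6, 9]]
`b = a[:]` → b = [[6, 7], [5, 8], [6, 9]]
`c = a[1:]` → c = [[5, 8], [6, 9]]
`a[0].append(507)` → a = [[6, 7, 507], [5, 8], [6, 9]]; b = [[6, 7, 507], [5, 8], [6, 9]]
`a.append([3, 8])` → a = [[6, 7, 507], [5, 8], [6, 9], [3, 8]]
`print(b[0])` → prints [6, 7, 507]
`print(len(b))` → prints 3
`print(c[0])` → prints [5, 8]

Answer:
[6, 7, 507]
3
[5, 8]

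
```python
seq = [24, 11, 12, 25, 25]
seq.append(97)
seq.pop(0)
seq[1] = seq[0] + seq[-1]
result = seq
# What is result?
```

Trace:
`seq = [24, 11, 12, 25, 25]` → seq = [24, 11, 12, 25, 25]
`seq.append(97)` → seq = [24, 11, 12, 25, 25, 97]
`seq.pop(0)` → seq = [11, 12, 25, 25, 97]
`seq[1] = seq[0] + seq[-1]` → seq = [11, 108, 25, 25, 97]
`result = seq` → result = [11, 108, 25, 25, 97]
So result = [11, 108, 25, 25, 97]

Answer: [11, 108, 25, 25, 97]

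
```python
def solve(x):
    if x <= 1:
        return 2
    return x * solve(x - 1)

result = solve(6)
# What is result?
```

solve(6) = 6 * 5 * 4 * 3 * 2 * 2 = 1440

Answer: 1440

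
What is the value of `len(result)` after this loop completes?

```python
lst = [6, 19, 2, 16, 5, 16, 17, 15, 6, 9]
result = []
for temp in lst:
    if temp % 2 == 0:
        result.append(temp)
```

Count even numbers in [6, 19, 2, 16, 5, 16, 17, 15, 6, 9]
`result` takes the values: [] → [6] → [6, 2] → [6, 2, 16] → [6, 2, 16, 16] → [6, 2, 16, 16, 6]
So `len(result)` = 5

Answer: 5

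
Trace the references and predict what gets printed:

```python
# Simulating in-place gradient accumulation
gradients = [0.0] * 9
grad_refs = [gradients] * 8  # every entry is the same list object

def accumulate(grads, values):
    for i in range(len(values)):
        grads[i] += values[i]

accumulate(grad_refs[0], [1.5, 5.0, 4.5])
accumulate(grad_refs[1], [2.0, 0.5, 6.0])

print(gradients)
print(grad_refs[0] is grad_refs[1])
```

Key concept: gradient accumulation aliasing.
Step by step:
`gradients = [0.0] * 9` → gradients = [0.0, 0.0, 0.0, 0.0, 0.0, 0.0, 0.0, 0.0, 0.0]
`grad_refs = [gradients] * 8` → grad_refs = [[0.0, 0.0, 0.0, 0.0, 0.0, 0.0, 0.0, 0.0, 0.0], [0.0, 0.0, 0.0, 0.0, 0.0, 0.0, 0.0, 0.0, 0.0], [0.0, 0.0, 0.0, 0.0, 0.0, 0.0, 0.0, 0.0, 0.0], [0.0, 0.0, 0.0, 0.0, 0.0, 0.0, 0.0, 0.0, 0.0], [0.0, 0.0, 0.0, 0.0, 0.0, 0.0, 0.0, 0.0, 0.0], [0.0, 0.0, 0.0, 0.0, 0.0, 0.0, 0.0, 0.0, 0.0], [0.0, 0.0, 0.0, 0.0, 0.0, 0.0, 0.0, 0.0, 0.0], [0.0, 0.0, 0.0, 0.0, 0.0, 0.0, 0.0, 0.0, 0.0]]
`accumulate(grad_refs[0], [1.5, 5.0, 4.5])` → gradients = [1.5, 5.0, 4.5, 0.0, 0.0, 0.0, 0.0, 0.0, 0.0]; grad_refs = [[1.5, 5.0, 4.5, 0.0, 0.0, 0.0, 0.0, 0.0, 0.0], [1.5, 5.0, 4.5, 0.0, 0.0, 0.0, 0.0, 0.0, 0.0], [1.5, 5.0, 4.5, 0.0, 0.0, 0.0, 0.0, 0.0, 0.0], [1.5, 5.0, 4.5, 0.0, 0.0, 0.0, 0.0, 0.0, 0.0], [1.5, 5.0, 4.5, 0.0, 0.0, 0.0, 0.0, 0.0, 0.0], [1.5, 5.0, 4.5, 0.0, 0.0, 0.0, 0.0, 0.0, 0.0], [1.5, 5.0, 4.5, 0.0, 0.0, 0.0, 0.0, 0.0, 0.0], [1.5, 5.0, 4.5, 0.0, 0.0, 0.0, 0.0, 0.0, 0.0]]
`accumulate(grad_refs[1], [2.0, 0.5, 6.0])` → gradients = [3.5, 5.5, 10.5, 0.0, 0.0, 0.0, 0.0, 0.0, 0.0]; grad_refs = [[3.5, 5.5, 10.5, 0.0, 0.0, 0.0, 0.0, 0.0, 0.0], [3.5, 5.5, 10.5, 0.0, 0.0, 0.0, 0.0, 0.0, 0.0], [3.5, 5.5, 10.5, 0.0, 0.0, 0.0, 0.0, 0.0, 0.0], [3.5, 5.5, 10.5, 0.0, 0.0, 0.0, 0.0, 0.0, 0.0], [3.5, 5.5, 10.5, 0.0, 0.0, 0.0, 0.0, 0.0, 0.0], [3.5, 5.5, 10.5, 0.0, 0.0, 0.0, 0.0, 0.0, 0.0], [3.5, 5.5, 10.5, 0.0, 0.0, 0.0, 0.0, 0.0, 0.0], [3.5, 5.5, 10.5, 0.0, 0.0, 0.0, 0.0, 0.0, 0.0]]
`print(gradients)` → prints [3.5, 5.5, 10.5, 0.0, 0.0, 0.0, 0.0, 0.0, 0.0]
`print(grad_refs[0] is grad_refs[1])` → prints True

Answer:
[3.5, 5.5, 10.5, 0.0, 0.0, 0.0, 0.0, 0.0, 0.0]
True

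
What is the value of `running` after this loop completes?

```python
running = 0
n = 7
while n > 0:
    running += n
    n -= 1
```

Sum 7 down to 1
`running` takes the values: 0 → 7 → 13 → 18 → 22 → 25 → 27 → 28

Answer: 28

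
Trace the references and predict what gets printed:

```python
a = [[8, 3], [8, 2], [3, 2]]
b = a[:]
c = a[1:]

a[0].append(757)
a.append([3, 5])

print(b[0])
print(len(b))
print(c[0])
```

Key concept: slice with nested mutation.
Step by step:
`a = [[8, 3], [8, 2], [3, 2]]` → a = [[8, 3], [8, 2], [3, 2]]
`b = a[:]` → b = [[8, 3], [8, 2], [3, 2]]
`c = a[1:]` → c = [[8, 2], [3, 2]]
`a[0].append(757)` → a = [[8, 3, 757], [8, 2], [3, 2]]; b = [[8, 3, 757], [8, 2], [3, 2]]
`a.append([3, 5])` → a = [[8, 3, 757], [8, 2], [3, 2], [3, 5]]
`print(b[0])` → prints [8, 3, 757]
`print(len(b))` → prints 3
`print(c[0])` → prints [8, 2]

Answer:
[8, 3, 757]
3
[8, 2]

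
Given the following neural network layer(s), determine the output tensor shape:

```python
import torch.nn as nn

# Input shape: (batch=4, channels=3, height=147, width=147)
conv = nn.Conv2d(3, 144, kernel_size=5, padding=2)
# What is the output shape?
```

Input: (4, 3, 147, 147) -> Output: (4, 144, 147, 147)

Answer: (4, 144, 147, 147)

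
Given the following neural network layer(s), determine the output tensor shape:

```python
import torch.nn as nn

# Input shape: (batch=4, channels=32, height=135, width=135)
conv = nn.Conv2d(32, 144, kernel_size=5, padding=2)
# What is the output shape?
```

Input: (4, 32, 135, 135) -> Output: (4, 144, 135, 135)

Answer: (4, 144, 135, 135)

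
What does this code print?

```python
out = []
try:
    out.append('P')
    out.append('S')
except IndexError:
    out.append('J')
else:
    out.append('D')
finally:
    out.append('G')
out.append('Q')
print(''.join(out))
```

Execution trace: 'P' (try body) → 'S' (try body, no exception) → 'D' (else) → 'G' (finally) → 'Q' (after the try/except). Output: PSDGQ

Answer: PSDGQ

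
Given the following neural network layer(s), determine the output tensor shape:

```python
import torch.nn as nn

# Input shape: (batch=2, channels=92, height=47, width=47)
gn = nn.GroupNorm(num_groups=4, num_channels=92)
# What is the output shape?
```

Input: (2, 92, 47, 47) -> Output: (2, 92, 47, 47)

Answer: (2, 92, 47, 47)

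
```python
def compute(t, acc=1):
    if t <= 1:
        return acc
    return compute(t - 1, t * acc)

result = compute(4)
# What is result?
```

Accumulator trace (n, acc): (4, 1) -> (3, 4) -> (2, 12) -> (1, 24) -> return 24

Answer: 24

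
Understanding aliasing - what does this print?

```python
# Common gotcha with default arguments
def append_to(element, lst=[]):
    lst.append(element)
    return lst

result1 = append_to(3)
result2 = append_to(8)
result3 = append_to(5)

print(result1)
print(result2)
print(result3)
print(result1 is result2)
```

Key concept: mutable default argument gotcha.
Step by step:
`result1 = append_to(3)` → result1 = [3]
`result2 = append_to(8)` → result1 = [3, 8] (same object as result2); result2 = [3, 8] (same object as result1)
`result3 = append_to(5)` → result1 = [3, 8, 5] (same object as result2, result3); result2 = [3, 8, 5] (same object as result1, result3); result3 = [3, 8, 5] (same object as result1, result2)
`print(result1)` → prints [3, 8, 5]
`print(result2)` → prints [3, 8, 5]
`print(result3)` → prints [3, 8, 5]
`print(result1 is result2)` → prints True

Answer:
[3, 8, 5]
[3, 8, 5]
[3, 8, 5]
True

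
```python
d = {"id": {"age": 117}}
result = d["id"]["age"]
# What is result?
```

Trace:
`d = {"id": {"age": 117}}` → d = {'id': {'age': 117}}
`result = d["id"]["age"]` → result = 117
So result = 117

Answer: 117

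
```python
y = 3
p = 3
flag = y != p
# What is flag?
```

Trace:
`y = 3` → y = 3
`p = 3` → p = 3
`flag = y != p` → flag = False
So flag = False

Answer: False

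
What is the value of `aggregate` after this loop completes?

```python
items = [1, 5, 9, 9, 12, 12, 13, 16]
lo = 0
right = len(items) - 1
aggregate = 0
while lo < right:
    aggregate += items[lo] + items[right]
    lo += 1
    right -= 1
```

Sum of pairs from ends
`aggregate` takes the values: 0 → 17 → 35 → 56 → 77

Answer: 77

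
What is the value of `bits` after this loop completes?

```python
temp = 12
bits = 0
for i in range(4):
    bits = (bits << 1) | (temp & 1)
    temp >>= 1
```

Reverse lowest 4 bits of 12
`bits` takes the values: 0 → 1 → 3

Answer: 3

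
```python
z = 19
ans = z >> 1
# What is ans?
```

Trace:
`z = 19` → z = 19
`ans = z >> 1` → ans = 9
So ans = 9

Answer: 9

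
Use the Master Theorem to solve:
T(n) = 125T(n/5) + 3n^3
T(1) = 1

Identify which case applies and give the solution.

a=125, b=5, f(n)=3n^3. log_5(125) = 3. Since c=3 = 3, Case 2 applies: T(n) = Θ(n^log_b(a) · log n) = O(n^3 log n).

Answer: O(n^3 log n) - Case 2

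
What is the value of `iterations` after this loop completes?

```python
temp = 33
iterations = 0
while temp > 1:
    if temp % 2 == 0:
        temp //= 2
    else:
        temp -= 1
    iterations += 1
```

Steps to reduce 33 to 1
`iterations` takes the values: 0 → 1 → 2 → 3 → 4 → 5 → 6

Answer: 6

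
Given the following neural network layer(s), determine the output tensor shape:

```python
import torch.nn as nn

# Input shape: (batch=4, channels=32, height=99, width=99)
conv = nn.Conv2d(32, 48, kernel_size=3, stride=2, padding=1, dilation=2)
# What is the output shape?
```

Input: (4, 32, 99, 99) -> Output: (4, 48, 49, 49)

Answer: (4, 48, 49, 49)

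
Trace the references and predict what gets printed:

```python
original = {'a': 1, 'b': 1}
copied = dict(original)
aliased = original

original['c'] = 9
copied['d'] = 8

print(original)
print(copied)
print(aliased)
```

Key concept: dict() creates copy, assignment creates alias.
Step by step:
`original = {'a': 1, 'b': 1}` → original = {'a': 1, 'b': 1}
`copied = dict(original)` → copied = {'a': 1, 'b': 1}
`aliased = original` → aliased = {'a': 1, 'b': 1} (same object as original)
`original['c'] = 9` → original = {'a': 1, 'b': 1, 'c': 9} (same object as aliased); aliased = {'a': 1, 'b': 1, 'c': 9} (same object as original)
`copied['d'] = 8` → copied = {'a': 1, 'b': 1, 'd': 8}
`print(original)` → prints {'a': 1, 'b': 1, 'c': 9}
`print(copied)` → prints {'a': 1, 'b': 1, 'd': 8}
`print(aliased)` → prints {'a': 1, 'b': 1, 'c': 9}

Answer:
{'a': 1, 'b': 1, 'c': 9}
{'a': 1, 'b': 1, 'd': 8}
{'a': 1, 'b': 1, 'c': 9}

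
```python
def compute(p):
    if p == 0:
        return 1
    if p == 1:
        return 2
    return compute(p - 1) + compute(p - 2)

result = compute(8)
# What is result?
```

Build up from base cases: compute(0)=1, compute(1)=2, compute(2)=3, compute(3)=5, compute(4)=8, compute(5)=13, compute(6)=21, ..., compute(8)=55

Answer: 55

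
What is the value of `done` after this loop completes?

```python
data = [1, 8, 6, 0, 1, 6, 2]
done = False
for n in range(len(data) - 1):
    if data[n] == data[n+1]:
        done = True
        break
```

Check consecutive duplicates in [1, 8, 6, 0, 1, 6, 2]
`done` takes the values: False

Answer: False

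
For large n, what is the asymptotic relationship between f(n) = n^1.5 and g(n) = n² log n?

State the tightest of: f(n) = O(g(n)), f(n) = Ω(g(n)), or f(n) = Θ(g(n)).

n^1.5 vs n² log n: f(n) = O(g(n)) but not Ω(g(n)) — n² log n grows strictly faster than n^1.5.

Answer: f(n) = O(g(n)) but not Ω(g(n)) — n² log n grows strictly faster than n^1.5.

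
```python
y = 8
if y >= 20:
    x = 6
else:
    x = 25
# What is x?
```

Trace:
`y = 8` → y = 8
`if y >= 20: ...` → y >= 20 is False, take else branch → x = 25
So x = 25

Answer: 25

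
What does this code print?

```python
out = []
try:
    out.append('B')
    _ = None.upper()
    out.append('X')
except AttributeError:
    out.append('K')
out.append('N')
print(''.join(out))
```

Execution trace: 'B' (try body) → 'K' (except AttributeError) → 'N' (after the try/except). Output: BKN

Answer: BKN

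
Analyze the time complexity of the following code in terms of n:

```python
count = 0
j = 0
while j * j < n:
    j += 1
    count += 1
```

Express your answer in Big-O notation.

Each loop level contributes: √n. Multiplying the contributions gives O(√n).

Answer: O(√n)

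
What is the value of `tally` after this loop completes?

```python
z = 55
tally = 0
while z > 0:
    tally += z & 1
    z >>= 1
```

Count set bits in 55 (binary: 0b110111)
`tally` takes the values: 0 → 1 → 2 → 3 → 4 → 5

Answer: 5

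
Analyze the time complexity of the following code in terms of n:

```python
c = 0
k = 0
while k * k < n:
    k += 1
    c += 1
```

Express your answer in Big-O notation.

Each loop level contributes: √n. Multiplying the contributions gives O(√n).

Answer: O(√n)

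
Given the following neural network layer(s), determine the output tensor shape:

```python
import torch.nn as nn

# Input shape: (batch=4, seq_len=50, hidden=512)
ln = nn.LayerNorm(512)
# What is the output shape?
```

Input: (4, 50, 512) -> Output: (4, 50, 512)

Answer: (4, 50, 512)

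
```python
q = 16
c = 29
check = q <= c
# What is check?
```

Trace:
`q = 16` → q = 16
`c = 29` → c = 29
`check = q <= c` → check = True
So check = True

Answer: True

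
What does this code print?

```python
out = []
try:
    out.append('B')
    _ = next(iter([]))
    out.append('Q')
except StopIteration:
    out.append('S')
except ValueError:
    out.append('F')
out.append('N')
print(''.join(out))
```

Execution trace: 'B' (try body) → 'S' (except StopIteration) → 'N' (after the try/except). Output: BSN

Answer: BSN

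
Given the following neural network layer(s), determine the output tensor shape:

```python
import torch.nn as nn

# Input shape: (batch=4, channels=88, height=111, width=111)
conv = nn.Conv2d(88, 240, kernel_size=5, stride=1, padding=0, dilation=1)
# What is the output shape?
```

Input: (4, 88, 111, 111) -> Output: (4, 240, 107, 107)

Answer: (4, 240, 107, 107)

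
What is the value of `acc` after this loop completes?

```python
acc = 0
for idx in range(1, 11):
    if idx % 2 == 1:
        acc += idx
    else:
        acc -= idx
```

Add odd, subtract even
`acc` takes the values: 0 → 1 → -1 → 2 → -2 → 3 → -3 → 4 → -4 → 5 → -5

Answer: -5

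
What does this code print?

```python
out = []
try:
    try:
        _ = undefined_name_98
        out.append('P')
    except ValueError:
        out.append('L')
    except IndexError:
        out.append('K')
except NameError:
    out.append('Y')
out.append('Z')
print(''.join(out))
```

Execution trace: 'Y' (outer except NameError) → 'Z' (after the try/except). Output: YZ

Answer: YZ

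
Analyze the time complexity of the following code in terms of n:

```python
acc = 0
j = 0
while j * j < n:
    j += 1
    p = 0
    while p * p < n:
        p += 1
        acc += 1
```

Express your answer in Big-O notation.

Each loop level contributes: √n × √n. Multiplying the contributions gives O(n).

Answer: O(n)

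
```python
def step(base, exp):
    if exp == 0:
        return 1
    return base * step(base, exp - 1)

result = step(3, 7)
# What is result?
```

step(3, 7) = 3 * 3 * 3 * 3 * 3 * 3 * 3 = 2187

Answer: 2187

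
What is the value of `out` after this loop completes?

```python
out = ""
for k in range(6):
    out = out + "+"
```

Repeat '+' 6 times
`out` takes the values: "" → "+" → "++" → "+++" → "++++" → "+++++" → "++++++"

Answer: "++++++"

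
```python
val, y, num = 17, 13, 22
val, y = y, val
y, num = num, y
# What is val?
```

Trace:
`val, y, num = 17, 13, 22` → val = 17; y = 13; num = 22
`val, y = y, val` → val = 13; y = 17
`y, num = num, y` → y = 22; num = 17
So val = 13

Answer: 13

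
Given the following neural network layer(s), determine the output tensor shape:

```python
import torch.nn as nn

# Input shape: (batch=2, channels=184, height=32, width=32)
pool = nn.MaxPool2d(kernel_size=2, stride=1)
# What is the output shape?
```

Input: (2, 184, 32, 32) -> Output: (2, 184, 31, 31)

Answer: (2, 184, 31, 31)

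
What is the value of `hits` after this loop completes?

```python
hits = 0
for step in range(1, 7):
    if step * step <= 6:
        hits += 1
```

Count numbers where step² ≤ 6
`hits` takes the values: 0 → 1 → 2

Answer: 2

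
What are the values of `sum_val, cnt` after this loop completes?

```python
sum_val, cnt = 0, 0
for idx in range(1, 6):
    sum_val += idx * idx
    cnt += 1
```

Sum of squares and count
`sum_val, cnt` takes the values: (0, 0) → (1, 0) → (1, 1) → (5, 1) → (5, 2) → (14, 2) → (14, 3) → (30, 3) → (30, 4) → (55, 4) → (55, 5)

Answer: 55, 5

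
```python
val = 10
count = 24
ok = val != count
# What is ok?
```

Trace:
`val = 10` → val = 10
`count = 24` → count = 24
`ok = val != count` → ok = True
So ok = True

Answer: True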